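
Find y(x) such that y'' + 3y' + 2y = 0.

Characteristic equation r² + 3r + 2 = 0 factors as (r + 2)(r + 1) = 0, so r = -2, -1.
Hence y_h = C1*exp(-2*x) + C2*exp(-x).

y = C1*exp(-2*x) + C2*exp(-x)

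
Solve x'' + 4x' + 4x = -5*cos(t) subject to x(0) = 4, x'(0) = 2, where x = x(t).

Characteristic equation r² + 4r + 4 = 0 has discriminant (4)² - 4·(4) = 0, so r = -2 is a repeated root.
Hence x_h = (C1 + C2*t)*exp(-2*t).
Try x_p = A*cos(t) + B*sin(t). Substituting and equating the coefficients of cos(t) and sin(t) gives A = -3/5, B = -4/5, so x_p = -4*sin(t)/5 - 3*cos(t)/5.
General solution: x = -4*sin(t)/5 - 3*cos(t)/5 + C1*exp(-2*t) + C2*t*exp(-2*t).
Apply the initial conditions: x(0) = -3/5 + C1 = 4 and x'(0) = -4/5 + C2 - 2*C1 = 2. Solving gives C1 = 23/5, C2 = 12.

x = -4*sin(t)/5 - 3*cos(t)/5 + 23*exp(-2*t)/5 + 12*t*exp(-2*t)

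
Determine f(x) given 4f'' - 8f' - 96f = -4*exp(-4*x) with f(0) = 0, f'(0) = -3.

Divide through by 4: f'' - 2f' - 24f = -exp(-4*x).
Characteristic equation r² - 2r - 24 = 0 factors as (r + 4)(r - 6) = 0, so r = -4, 6.
Hence f_h = C1*exp(-4*x) + C2*exp(6*x).
Since exp(-4*x) solves the homogeneous equation (r = -4 is a root of multiplicity 1), multiply the trial by x. Try f_p = A*x*exp(-4*x). Substituting into the equation and dividing by exp(-4*x) gives A = 1/10, so f_p = x*exp(-4*x)/10.
General solution: f = C1*exp(-4*x) + C2*exp(6*x) + x*exp(-4*x)/10.
Apply the initial conditions: f(0) = C1 + C2 = 0 and f'(0) = 1/10 - 4*C1 + 6*C2 = -3. Solving gives C1 = 31/100, C2 = -31/100.

f = -31*exp(6*x)/100 + 31*exp(-4*x)/100 + x*exp(-4*x)/10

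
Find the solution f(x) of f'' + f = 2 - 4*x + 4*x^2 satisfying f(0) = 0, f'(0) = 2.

f = -6 - 4*x + 4*x**2 + 6*cos(x) + 6*sin(x)

Characteristic equation r² + 1 = 0 has discriminant (0)² - 4·(1) = -4 < 0, so r = ± i.
Hence f_h = C1*cos(x) + C2*sin(x).
For the particular solution try f_p = A0 + A1*x + A2*x^2. Substituting and matching coefficients of each power of x gives A0 = -6, A1 = -4, A2 = 4, so f_p = -6 - 4*x + 4*x^2.
General solution: f = -6 - 4*x + 4*x^2 + C1*cos(x) + C2*sin(x).
Apply the initial conditions: f(0) = -6 + C1 = 0 and f'(0) = -4 + C2 = 2. Solving gives C1 = 6, C2 = 6.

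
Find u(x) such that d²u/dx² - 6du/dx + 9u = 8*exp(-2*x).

Characteristic equation r² - 6r + 9 = 0 has discriminant (-6)² - 4·(9) = 0, so r = 3 is a repeated root.
Hence u_h = (C1 + C2*x)*exp(3*x).
Try u_p = A*exp(-2*x). Substituting into the equation and dividing by exp(-2*x) gives A = 8/25, so u_p = 8*exp(-2*x)/25.

u = 8*exp(-2*x)/25 + C1*exp(3*x) + C2*x*exp(3*x)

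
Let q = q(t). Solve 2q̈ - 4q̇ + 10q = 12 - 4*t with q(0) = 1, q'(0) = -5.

q = 26/25 - 2*t/5 - 57*exp(t)*sin(2*t)/25 - cos(2*t)*exp(t)/25

Divide through by 2: q'' - 2q' + 5q = 6 - 2*t.
Characteristic equation r² - 2r + 5 = 0 has discriminant (-2)² - 4·(5) = -16 < 0, so r = 1 ± 2i.
Hence q_h = C1*cos(2*t)*exp(t) + C2*exp(t)*sin(2*t).
For the particular solution try q_p = A0 + A1*t. Substituting and matching coefficients of each power of t gives A0 = 26/25, A1 = -2/5, so q_p = 26/25 - 2*t/5.
General solution: q = 26/25 - 2*t/5 + C1*cos(2*t)*exp(t) + C2*exp(t)*sin(2*t).
Apply the initial conditions: q(0) = 26/25 + C1 = 1 and q'(0) = -2/5 + C1 + 2*C2 = -5. Solving gives C1 = -1/25, C2 = -57/25.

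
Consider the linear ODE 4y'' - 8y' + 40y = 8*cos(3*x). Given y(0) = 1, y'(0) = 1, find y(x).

Divide through by 4: y'' - 2y' + 10y = 2*cos(3*x).
Characteristic equation r² - 2r + 10 = 0 has discriminant (-2)² - 4·(10) = -36 < 0, so r = 1 ± 3i.
Hence y_h = C1*cos(3*x)*exp(x) + C2*exp(x)*sin(3*x).
Try y_p = A*cos(3*x) + B*sin(3*x). Substituting and equating the coefficients of cos(3x) and sin(3x) gives A = 2/37, B = -12/37, so y_p = -12*sin(3*x)/37 + 2*cos(3*x)/37.
General solution: y = -12*sin(3*x)/37 + 2*cos(3*x)/37 + C1*cos(3*x)*exp(x) + C2*exp(x)*sin(3*x).
Apply the initial conditions: y(0) = 2/37 + C1 = 1 and y'(0) = -36/37 + C1 + 3*C2 = 1. Solving gives C1 = 35/37, C2 = 38/111.

y = -12*sin(3*x)/37 + 2*cos(3*x)/37 + 35*cos(3*x)*exp(x)/37 + 38*exp(x)*sin(3*x)/111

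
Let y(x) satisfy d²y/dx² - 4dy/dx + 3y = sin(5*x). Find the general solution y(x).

y = -11*sin(5*x)/442 + 5*cos(5*x)/221 + C1*exp(x) + C2*exp(3*x)

Characteristic equation r² - 4r + 3 = 0 factors as (r - 1)(r - 3) = 0, so r = 1, 3.
Hence y_h = C1*exp(x) + C2*exp(3*x).
Try y_p = A*cos(5*x) + B*sin(5*x). Substituting and equating the coefficients of cos(5x) and sin(5x) gives A = 5/221, B = -11/442, so y_p = -11*sin(5*x)/442 + 5*cos(5*x)/221.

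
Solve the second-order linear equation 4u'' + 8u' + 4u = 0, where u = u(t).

Divide through by 4: u'' + 2u' + u = 0.
Characteristic equation r² + 2r + 1 = 0 has discriminant (2)² - 4·(1) = 0, so r = -1 is a repeated root.
Hence u_h = (C1 + C2*t)*exp(-t).

u = C1*exp(-t) + C2*t*exp(-t)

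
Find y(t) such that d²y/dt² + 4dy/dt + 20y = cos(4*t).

Characteristic equation r² + 4r + 20 = 0 has discriminant (4)² - 4·(20) = -64 < 0, so r = -2 ± 4i.
Hence y_h = C1*cos(4*t)*exp(-2*t) + C2*exp(-2*t)*sin(4*t).
Try y_p = A*cos(4*t) + B*sin(4*t). Substituting and equating the coefficients of cos(4t) and sin(4t) gives A = 1/68, B = 1/17, so y_p = sin(4*t)/17 + cos(4*t)/68.

y = sin(4*t)/17 + cos(4*t)/68 + C1*cos(4*t)*exp(-2*t) + C2*exp(-2*t)*sin(4*t)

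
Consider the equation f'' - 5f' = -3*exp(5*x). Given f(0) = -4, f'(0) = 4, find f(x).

f = -123/25 + 23*exp(5*x)/25 - 3*x*exp(5*x)/5

Characteristic equation r² - 5r = 0 factors as (r - 5)r = 0, so r = 5, 0.
Hence f_h = C1*exp(5*x) + C2.
Since exp(5*x) solves the homogeneous equation (r = 5 is a root of multiplicity 1), multiply the trial by x. Try f_p = A*x*exp(5*x). Substituting into the equation and dividing by exp(5*x) gives A = -3/5, so f_p = -3*x*exp(5*x)/5.
General solution: f = C2 + C1*exp(5*x) - 3*x*exp(5*x)/5.
Apply the initial conditions: f(0) = C1 + C2 = -4 and f'(0) = -3/5 + 5*C1 = 4. Solving gives C1 = 23/25, C2 = -123/25.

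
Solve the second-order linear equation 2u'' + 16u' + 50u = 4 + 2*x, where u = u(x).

Divide through by 2: u'' + 8u' + 25u = 2 + x.
Characteristic equation r² + 8r + 25 = 0 has discriminant (8)² - 4·(25) = -36 < 0, so r = -4 ± 3i.
Hence u_h = C1*cos(3*x)*exp(-4*x) + C2*exp(-4*x)*sin(3*x).
For the particular solution try u_p = A0 + A1*x. Substituting and matching coefficients of each power of x gives A0 = 42/625, A1 = 1/25, so u_p = 42/625 + x/25.

u = 42/625 + x/25 + C1*cos(3*x)*exp(-4*x) + C2*exp(-4*x)*sin(3*x)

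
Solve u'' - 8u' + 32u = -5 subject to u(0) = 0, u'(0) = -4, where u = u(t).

u = -5/32 - 37*exp(4*t)*sin(4*t)/32 + 5*cos(4*t)*exp(4*t)/32

Characteristic equation r² - 8r + 32 = 0 has discriminant (-8)² - 4·(32) = -64 < 0, so r = 4 ± 4i.
Hence u_h = C1*cos(4*t)*exp(4*t) + C2*exp(4*t)*sin(4*t).
For the particular solution try u_p = A0. Substituting and matching coefficients of each power of t gives A0 = -5/32, so u_p = -5/32.
General solution: u = -5/32 + C1*cos(4*t)*exp(4*t) + C2*exp(4*t)*sin(4*t).
Apply the initial conditions: u(0) = -5/32 + C1 = 0 and u'(0) = 4*C1 + 4*C2 = -4. Solving gives C1 = 5/32, C2 = -37/32.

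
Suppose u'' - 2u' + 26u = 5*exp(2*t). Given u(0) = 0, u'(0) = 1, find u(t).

u = 5*exp(2*t)/26 - 5*cos(5*t)*exp(t)/26 + 21*exp(t)*sin(5*t)/130

Characteristic equation r² - 2r + 26 = 0 has discriminant (-2)² - 4·(26) = -100 < 0, so r = 1 ± 5i.
Hence u_h = C1*cos(5*t)*exp(t) + C2*exp(t)*sin(5*t).
Try u_p = A*exp(2*t). Substituting into the equation and dividing by exp(2*t) gives A = 5/26, so u_p = 5*exp(2*t)/26.
General solution: u = 5*exp(2*t)/26 + C1*cos(5*t)*exp(t) + C2*exp(t)*sin(5*t).
Apply the initial conditions: u(0) = 5/26 + C1 = 0 and u'(0) = 5/13 + C1 + 5*C2 = 1. Solving gives C1 = -5/26, C2 = 21/130.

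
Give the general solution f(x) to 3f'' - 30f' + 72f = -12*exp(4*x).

Divide through by 3: f'' - 10f' + 24f = -4*exp(4*x).
Characteristic equation r² - 10r + 24 = 0 factors as (r - 4)(r - 6) = 0, so r = 4, 6.
Hence f_h = C1*exp(4*x) + C2*exp(6*x).
Since exp(4*x) solves the homogeneous equation (r = 4 is a root of multiplicity 1), multiply the trial by x. Try f_p = A*x*exp(4*x). Substituting into the equation and dividing by exp(4*x) gives A = 2, so f_p = 2*x*exp(4*x).

f = C1*exp(4*x) + C2*exp(6*x) + 2*x*exp(4*x)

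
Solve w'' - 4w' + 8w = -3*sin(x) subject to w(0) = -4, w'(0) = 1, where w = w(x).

Characteristic equation r² - 4r + 8 = 0 has discriminant (-4)² - 4·(8) = -16 < 0, so r = 2 ± 2i.
Hence w_h = C1*cos(2*x)*exp(2*x) + C2*exp(2*x)*sin(2*x).
Try w_p = A*cos(x) + B*sin(x). Substituting and equating the coefficients of cos(x) and sin(x) gives A = -12/65, B = -21/65, so w_p = -21*sin(x)/65 - 12*cos(x)/65.
General solution: w = -21*sin(x)/65 - 12*cos(x)/65 + C1*cos(2*x)*exp(2*x) + C2*exp(2*x)*sin(2*x).
Apply the initial conditions: w(0) = -12/65 + C1 = -4 and w'(0) = -21/65 + 2*C1 + 2*C2 = 1. Solving gives C1 = -248/65, C2 = 291/65.

w = -21*sin(x)/65 - 12*cos(x)/65 - 248*cos(2*x)*exp(2*x)/65 + 291*exp(2*x)*sin(2*x)/65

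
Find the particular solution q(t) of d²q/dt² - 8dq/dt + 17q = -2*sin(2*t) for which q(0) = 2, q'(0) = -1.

Characteristic equation r² - 8r + 17 = 0 has discriminant (-8)² - 4·(17) = -4 < 0, so r = 4 ± i.
Hence q_h = C1*cos(t)*exp(4*t) + C2*exp(4*t)*sin(t).
Try q_p = A*cos(2*t) + B*sin(2*t). Substituting and equating the coefficients of cos(2t) and sin(2t) gives A = -32/425, B = -26/425, so q_p = -32*cos(2*t)/425 - 26*sin(2*t)/425.
General solution: q = -32*cos(2*t)/425 - 26*sin(2*t)/425 + C1*cos(t)*exp(4*t) + C2*exp(4*t)*sin(t).
Apply the initial conditions: q(0) = -32/425 + C1 = 2 and q'(0) = -52/425 + C2 + 4*C1 = -1. Solving gives C1 = 882/425, C2 = -3901/425.

q = -32*cos(2*t)/425 - 26*sin(2*t)/425 - 3901*exp(4*t)*sin(t)/425 + 882*cos(t)*exp(4*t)/425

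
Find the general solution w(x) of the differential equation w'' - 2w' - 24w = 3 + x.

w = -35/288 - x/24 + C1*exp(-4*x) + C2*exp(6*x)

Characteristic equation r² - 2r - 24 = 0 factors as (r + 4)(r - 6) = 0, so r = -4, 6.
Hence w_h = C1*exp(-4*x) + C2*exp(6*x).
For the particular solution try w_p = A0 + A1*x. Substituting and matching coefficients of each power of x gives A0 = -35/288, A1 = -1/24, so w_p = -35/288 - x/24.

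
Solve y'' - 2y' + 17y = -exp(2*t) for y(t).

y = -exp(2*t)/17 + C1*cos(4*t)*exp(t) + C2*exp(t)*sin(4*t)

Characteristic equation r² - 2r + 17 = 0 has discriminant (-2)² - 4·(17) = -64 < 0, so r = 1 ± 4i.
Hence y_h = C1*cos(4*t)*exp(t) + C2*exp(t)*sin(4*t).
Try y_p = A*exp(2*t). Substituting into the equation and dividing by exp(2*t) gives A = -1/17, so y_p = -exp(2*t)/17.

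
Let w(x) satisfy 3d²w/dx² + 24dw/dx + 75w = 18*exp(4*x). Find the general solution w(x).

Divide through by 3: w'' + 8w' + 25w = 6*exp(4*x).
Characteristic equation r² + 8r + 25 = 0 has discriminant (8)² - 4·(25) = -36 < 0, so r = -4 ± 3i.
Hence w_h = C1*cos(3*x)*exp(-4*x) + C2*exp(-4*x)*sin(3*x).
Try w_p = A*exp(4*x). Substituting into the equation and dividing by exp(4*x) gives A = 6/73, so w_p = 6*exp(4*x)/73.

w = 6*exp(4*x)/73 + C1*cos(3*x)*exp(-4*x) + C2*exp(-4*x)*sin(3*x)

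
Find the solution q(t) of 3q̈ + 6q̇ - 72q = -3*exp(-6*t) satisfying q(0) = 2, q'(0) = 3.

Divide through by 3: q'' + 2q' - 24q = -exp(-6*t).
Characteristic equation r² + 2r - 24 = 0 factors as (r - 4)(r + 6) = 0, so r = 4, -6.
Hence q_h = C1*exp(4*t) + C2*exp(-6*t).
Since exp(-6*t) solves the homogeneous equation (r = -6 is a root of multiplicity 1), multiply the trial by t. Try q_p = A*t*exp(-6*t). Substituting into the equation and dividing by exp(-6*t) gives A = 1/10, so q_p = t*exp(-6*t)/10.
General solution: q = C1*exp(4*t) + C2*exp(-6*t) + t*exp(-6*t)/10.
Apply the initial conditions: q(0) = C1 + C2 = 2 and q'(0) = 1/10 - 6*C2 + 4*C1 = 3. Solving gives C1 = 149/100, C2 = 51/100.

q = 51*exp(-6*t)/100 + 149*exp(4*t)/100 + t*exp(-6*t)/10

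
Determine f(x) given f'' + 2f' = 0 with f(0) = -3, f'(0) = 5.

Characteristic equation r² + 2r = 0 factors as (r + 2)r = 0, so r = -2, 0.
Hence f_h = C1*exp(-2*x) + C2.
Apply the initial conditions: f(0) = C1 + C2 = -3 and f'(0) = -2*C1 = 5. Solving gives C1 = -5/2, C2 = -1/2.

f = -1/2 - 5*exp(-2*x)/2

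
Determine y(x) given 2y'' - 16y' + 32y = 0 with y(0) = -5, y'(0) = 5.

Divide through by 2: y'' - 8y' + 16y = 0.
Characteristic equation r² - 8r + 16 = 0 has discriminant (-8)² - 4·(16) = 0, so r = 4 is a repeated root.
Hence y_h = (C1 + C2*x)*exp(4*x).
Apply the initial conditions: y(0) = C1 = -5 and y'(0) = C2 + 4*C1 = 5. Solving gives C1 = -5, C2 = 25.

y = -5*exp(4*x) + 25*x*exp(4*x)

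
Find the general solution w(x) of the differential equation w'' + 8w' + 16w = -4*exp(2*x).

w = -exp(2*x)/9 + C1*exp(-4*x) + C2*x*exp(-4*x)

Characteristic equation r² + 8r + 16 = 0 has discriminant (8)² - 4·(16) = 0, so r = -4 is a repeated root.
Hence w_h = (C1 + C2*x)*exp(-4*x).
Try w_p = A*exp(2*x). Substituting into the equation and dividing by exp(2*x) gives A = -1/9, so w_p = -exp(2*x)/9.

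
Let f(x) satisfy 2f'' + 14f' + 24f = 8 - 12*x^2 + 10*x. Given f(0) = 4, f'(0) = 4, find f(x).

f = -1/6 + x - 31*exp(-4*x)/2 - x**2/2 + 59*exp(-3*x)/3

Divide through by 2: f'' + 7f' + 12f = 4 - 6*x^2 + 5*x.
Characteristic equation r² + 7r + 12 = 0 factors as (r + 3)(r + 4) = 0, so r = -3, -4.
Hence f_h = C1*exp(-3*x) + C2*exp(-4*x).
For the particular solution try f_p = A0 + A1*x + A2*x^2. Substituting and matching coefficients of each power of x gives A0 = -1/6, A1 = 1, A2 = -1/2, so f_p = -1/6 + x - x^2/2.
General solution: f = -1/6 + x - x^2/2 + C1*exp(-3*x) + C2*exp(-4*x).
Apply the initial conditions: f(0) = -1/6 + C1 + C2 = 4 and f'(0) = 1 - 4*C2 - 3*C1 = 4. Solving gives C1 = 59/3, C2 = -31/2.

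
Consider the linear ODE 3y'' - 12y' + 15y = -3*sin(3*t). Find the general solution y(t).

Divide through by 3: y'' - 4y' + 5y = -sin(3*t).
Characteristic equation r² - 4r + 5 = 0 has discriminant (-4)² - 4·(5) = -4 < 0, so r = 2 ± i.
Hence y_h = C1*cos(t)*exp(2*t) + C2*exp(2*t)*sin(t).
Try y_p = A*cos(3*t) + B*sin(3*t). Substituting and equating the coefficients of cos(3t) and sin(3t) gives A = -3/40, B = 1/40, so y_p = -3*cos(3*t)/40 + sin(3*t)/40.

y = -3*cos(3*t)/40 + sin(3*t)/40 + C1*cos(t)*exp(2*t) + C2*exp(2*t)*sin(t)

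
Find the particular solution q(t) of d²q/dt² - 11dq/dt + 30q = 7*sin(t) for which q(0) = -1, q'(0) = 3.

q = -241*exp(5*t)/26 + 77*cos(t)/962 + 203*sin(t)/962 + 303*exp(6*t)/37

Characteristic equation r² - 11r + 30 = 0 factors as (r - 6)(r - 5) = 0, so r = 6, 5.
Hence q_h = C1*exp(6*t) + C2*exp(5*t).
Try q_p = A*cos(t) + B*sin(t). Substituting and equating the coefficients of cos(t) and sin(t) gives A = 77/962, B = 203/962, so q_p = 77*cos(t)/962 + 203*sin(t)/962.
General solution: q = 77*cos(t)/962 + 203*sin(t)/962 + C1*exp(6*t) + C2*exp(5*t).
Apply the initial conditions: q(0) = 77/962 + C1 + C2 = -1 and q'(0) = 203/962 + 5*C2 + 6*C1 = 3. Solving gives C1 = 303/37, C2 = -241/26.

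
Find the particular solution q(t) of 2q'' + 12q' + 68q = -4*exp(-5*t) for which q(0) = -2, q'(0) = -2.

q = -2*exp(-5*t)/29 - 236*exp(-3*t)*sin(5*t)/145 - 56*cos(5*t)*exp(-3*t)/29

Divide through by 2: q'' + 6q' + 34q = -2*exp(-5*t).
Characteristic equation r² + 6r + 34 = 0 has discriminant (6)² - 4·(34) = -100 < 0, so r = -3 ± 5i.
Hence q_h = C1*cos(5*t)*exp(-3*t) + C2*exp(-3*t)*sin(5*t).
Try q_p = A*exp(-5*t). Substituting into the equation and dividing by exp(-5*t) gives A = -2/29, so q_p = -2*exp(-5*t)/29.
General solution: q = -2*exp(-5*t)/29 + C1*cos(5*t)*exp(-3*t) + C2*exp(-3*t)*sin(5*t).
Apply the initial conditions: q(0) = -2/29 + C1 = -2 and q'(0) = 10/29 - 3*C1 + 5*C2 = -2. Solving gives C1 = -56/29, C2 = -236/145.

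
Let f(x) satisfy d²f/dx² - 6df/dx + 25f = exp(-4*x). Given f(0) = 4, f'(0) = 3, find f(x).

f = exp(-4*x)/65 - 289*exp(3*x)*sin(4*x)/130 + 259*cos(4*x)*exp(3*x)/65

Characteristic equation r² - 6r + 25 = 0 has discriminant (-6)² - 4·(25) = -64 < 0, so r = 3 ± 4i.
Hence f_h = C1*cos(4*x)*exp(3*x) + C2*exp(3*x)*sin(4*x).
Try f_p = A*exp(-4*x). Substituting into the equation and dividing by exp(-4*x) gives A = 1/65, so f_p = exp(-4*x)/65.
General solution: f = exp(-4*x)/65 + C1*cos(4*x)*exp(3*x) + C2*exp(3*x)*sin(4*x).
Apply the initial conditions: f(0) = 1/65 + C1 = 4 and f'(0) = -4/65 + 3*C1 + 4*C2 = 3. Solving gives C1 = 259/65, C2 = -289/130.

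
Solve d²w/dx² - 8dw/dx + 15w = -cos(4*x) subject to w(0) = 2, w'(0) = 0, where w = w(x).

Characteristic equation r² - 8r + 15 = 0 factors as (r - 3)(r - 5) = 0, so r = 3, 5.
Hence w_h = C1*exp(3*x) + C2*exp(5*x).
Try w_p = A*cos(4*x) + B*sin(4*x). Substituting and equating the coefficients of cos(4x) and sin(4x) gives A = 1/1025, B = 32/1025, so w_p = cos(4*x)/1025 + 32*sin(4*x)/1025.
General solution: w = cos(4*x)/1025 + 32*sin(4*x)/1025 + C1*exp(3*x) + C2*exp(5*x).
Apply the initial conditions: w(0) = 1/1025 + C1 + C2 = 2 and w'(0) = 128/1025 + 3*C1 + 5*C2 = 0. Solving gives C1 = 253/50, C2 = -251/82.

w = -251*exp(5*x)/82 + cos(4*x)/1025 + 32*sin(4*x)/1025 + 253*exp(3*x)/50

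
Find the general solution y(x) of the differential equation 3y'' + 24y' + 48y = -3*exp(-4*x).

y = C1*exp(-4*x) - x**2*exp(-4*x)/2 + C2*x*exp(-4*x)

Divide through by 3: y'' + 8y' + 16y = -exp(-4*x).
Characteristic equation r² + 8r + 16 = 0 has discriminant (8)² - 4·(16) = 0, so r = -4 is a repeated root.
Hence y_h = (C1 + C2*x)*exp(-4*x).
Since exp(-4*x) solves the homogeneous equation (r = -4 is a root of multiplicity 2), multiply the trial by x^2. Try y_p = A*x^2*exp(-4*x). Substituting into the equation and dividing by exp(-4*x) gives A = -1/2, so y_p = -x^2*exp(-4*x)/2.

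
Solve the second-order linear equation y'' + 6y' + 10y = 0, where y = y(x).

y = C1*cos(x)*exp(-3*x) + C2*exp(-3*x)*sin(x)

Characteristic equation r² + 6r + 10 = 0 has discriminant (6)² - 4·(10) = -4 < 0, so r = -3 ± i.
Hence y_h = C1*cos(x)*exp(-3*x) + C2*exp(-3*x)*sin(x).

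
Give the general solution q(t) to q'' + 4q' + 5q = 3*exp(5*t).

Characteristic equation r² + 4r + 5 = 0 has discriminant (4)² - 4·(5) = -4 < 0, so r = -2 ± i.
Hence q_h = C1*cos(t)*exp(-2*t) + C2*exp(-2*t)*sin(t).
Try q_p = A*exp(5*t). Substituting into the equation and dividing by exp(5*t) gives A = 3/50, so q_p = 3*exp(5*t)/50.

q = 3*exp(5*t)/50 + C1*cos(t)*exp(-2*t) + C2*exp(-2*t)*sin(t)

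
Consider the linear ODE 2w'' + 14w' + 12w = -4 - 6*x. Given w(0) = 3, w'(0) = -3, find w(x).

w = 1/4 - x/2 - exp(-6*x)/20 + 14*exp(-x)/5

Divide through by 2: w'' + 7w' + 6w = -2 - 3*x.
Characteristic equation r² + 7r + 6 = 0 factors as (r + 1)(r + 6) = 0, so r = -1, -6.
Hence w_h = C1*exp(-x) + C2*exp(-6*x).
For the particular solution try w_p = A0 + A1*x. Substituting and matching coefficients of each power of x gives A0 = 1/4, A1 = -1/2, so w_p = 1/4 - x/2.
General solution: w = 1/4 - x/2 + C1*exp(-x) + C2*exp(-6*x).
Apply the initial conditions: w(0) = 1/4 + C1 + C2 = 3 and w'(0) = -1/2 - C1 - 6*C2 = -3. Solving gives C1 = 14/5, C2 = -1/20.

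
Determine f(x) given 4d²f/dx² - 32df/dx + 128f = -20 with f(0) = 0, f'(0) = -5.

f = -5/32 - 45*exp(4*x)*sin(4*x)/32 + 5*cos(4*x)*exp(4*x)/32

Divide through by 4: f'' - 8f' + 32f = -5.
Characteristic equation r² - 8r + 32 = 0 has discriminant (-8)² - 4·(32) = -64 < 0, so r = 4 ± 4i.
Hence f_h = C1*cos(4*x)*exp(4*x) + C2*exp(4*x)*sin(4*x).
For the particular solution try f_p = A0. Substituting and matching coefficients of each power of x gives A0 = -5/32, so f_p = -5/32.
General solution: f = -5/32 + C1*cos(4*x)*exp(4*x) + C2*exp(4*x)*sin(4*x).
Apply the initial conditions: f(0) = -5/32 + C1 = 0 and f'(0) = 4*C1 + 4*C2 = -5. Solving gives C1 = 5/32, C2 = -45/32.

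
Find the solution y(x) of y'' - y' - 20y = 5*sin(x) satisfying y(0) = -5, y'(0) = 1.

y = -163*exp(5*x)/78 - 149*exp(-4*x)/51 - 105*sin(x)/442 + 5*cos(x)/442

Characteristic equation r² - r - 20 = 0 factors as (r - 5)(r + 4) = 0, so r = 5, -4.
Hence y_h = C1*exp(5*x) + C2*exp(-4*x).
Try y_p = A*cos(x) + B*sin(x). Substituting and equating the coefficients of cos(x) and sin(x) gives A = 5/442, B = -105/442, so y_p = -105*sin(x)/442 + 5*cos(x)/442.
General solution: y = -105*sin(x)/442 + 5*cos(x)/442 + C1*exp(5*x) + C2*exp(-4*x).
Apply the initial conditions: y(0) = 5/442 + C1 + C2 = -5 and y'(0) = -105/442 - 4*C2 + 5*C1 = 1. Solving gives C1 = -163/78, C2 = -149/51.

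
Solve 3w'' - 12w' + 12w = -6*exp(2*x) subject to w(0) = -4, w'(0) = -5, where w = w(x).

w = -4*exp(2*x) - x**2*exp(2*x) + 3*x*exp(2*x)

Divide through by 3: w'' - 4w' + 4w = -2*exp(2*x).
Characteristic equation r² - 4r + 4 = 0 has discriminant (-4)² - 4·(4) = 0, so r = 2 is a repeated root.
Hence w_h = (C1 + C2*x)*exp(2*x).
Since exp(2*x) solves the homogeneous equation (r = 2 is a root of multiplicity 2), multiply the trial by x^2. Try w_p = A*x^2*exp(2*x). Substituting into the equation and dividing by exp(2*x) gives A = -1, so w_p = -x^2*exp(2*x).
General solution: w = C1*exp(2*x) - x^2*exp(2*x) + C2*x*exp(2*x).
Apply the initial conditions: w(0) = C1 = -4 and w'(0) = C2 + 2*C1 = -5. Solving gives C1 = -4, C2 = 3.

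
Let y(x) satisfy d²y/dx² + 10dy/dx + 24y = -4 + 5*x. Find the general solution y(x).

y = -73/288 + 5*x/24 + C1*exp(-6*x) + C2*exp(-4*x)

Characteristic equation r² + 10r + 24 = 0 factors as (r + 6)(r + 4) = 0, so r = -6, -4.
Hence y_h = C1*exp(-6*x) + C2*exp(-4*x).
For the particular solution try y_p = A0 + A1*x. Substituting and matching coefficients of each power of x gives A0 = -73/288, A1 = 5/24, so y_p = -73/288 + 5*x/24.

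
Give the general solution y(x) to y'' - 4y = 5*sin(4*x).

Characteristic equation r² - 4 = 0 factors as (r + 2)(r - 2) = 0, so r = -2, 2.
Hence y_h = C1*exp(-2*x) + C2*exp(2*x).
Try y_p = A*cos(4*x) + B*sin(4*x). Substituting and equating the coefficients of cos(4x) and sin(4x) gives A = 0, B = -1/4, so y_p = -sin(4*x)/4.

y = -sin(4*x)/4 + C1*exp(-2*x) + C2*exp(2*x)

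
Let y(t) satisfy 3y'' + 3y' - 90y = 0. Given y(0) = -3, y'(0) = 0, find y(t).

y = -18*exp(5*t)/11 - 15*exp(-6*t)/11

Divide through by 3: y'' + y' - 30y = 0.
Characteristic equation r² + r - 30 = 0 factors as (r - 5)(r + 6) = 0, so r = 5, -6.
Hence y_h = C1*exp(5*t) + C2*exp(-6*t).
Apply the initial conditions: y(0) = C1 + C2 = -3 and y'(0) = -6*C2 + 5*C1 = 0. Solving gives C1 = -18/11, C2 = -15/11.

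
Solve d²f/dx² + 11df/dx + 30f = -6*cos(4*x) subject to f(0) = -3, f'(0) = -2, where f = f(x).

Characteristic equation r² + 11r + 30 = 0 factors as (r + 5)(r + 6) = 0, so r = -5, -6.
Hence f_h = C1*exp(-5*x) + C2*exp(-6*x).
Try f_p = A*cos(4*x) + B*sin(4*x). Substituting and equating the coefficients of cos(4x) and sin(4x) gives A = -21/533, B = -66/533, so f_p = -66*sin(4*x)/533 - 21*cos(4*x)/533.
General solution: f = -66*sin(4*x)/533 - 21*cos(4*x)/533 + C1*exp(-5*x) + C2*exp(-6*x).
Apply the initial conditions: f(0) = -21/533 + C1 + C2 = -3 and f'(0) = -264/533 - 6*C2 - 5*C1 = -2. Solving gives C1 = -790/41, C2 = 212/13.

f = -790*exp(-5*x)/41 - 66*sin(4*x)/533 - 21*cos(4*x)/533 + 212*exp(-6*x)/13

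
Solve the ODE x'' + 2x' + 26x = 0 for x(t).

Characteristic equation r² + 2r + 26 = 0 has discriminant (2)² - 4·(26) = -100 < 0, so r = -1 ± 5i.
Hence x_h = C1*cos(5*t)*exp(-t) + C2*exp(-t)*sin(5*t).

x = C1*cos(5*t)*exp(-t) + C2*exp(-t)*sin(5*t)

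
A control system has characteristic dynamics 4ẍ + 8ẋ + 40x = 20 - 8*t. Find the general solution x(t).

x = 27/50 - t/5 + C1*cos(3*t)*exp(-t) + C2*exp(-t)*sin(3*t)

Divide through by 4: x'' + 2x' + 10x = 5 - 2*t.
Characteristic equation r² + 2r + 10 = 0 has discriminant (2)² - 4·(10) = -36 < 0, so r = -1 ± 3i.
Hence x_h = C1*cos(3*t)*exp(-t) + C2*exp(-t)*sin(3*t).
For the particular solution try x_p = A0 + A1*t. Substituting and matching coefficients of each power of t gives A0 = 27/50, A1 = -1/5, so x_p = 27/50 - t/5.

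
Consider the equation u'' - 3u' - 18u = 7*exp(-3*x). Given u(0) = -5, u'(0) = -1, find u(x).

u = -268*exp(-3*x)/81 - 137*exp(6*x)/81 - 7*x*exp(-3*x)/9

Characteristic equation r² - 3r - 18 = 0 factors as (r - 6)(r + 3) = 0, so r = 6, -3.
Hence u_h = C1*exp(6*x) + C2*exp(-3*x).
Since exp(-3*x) solves the homogeneous equation (r = -3 is a root of multiplicity 1), multiply the trial by x. Try u_p = A*x*exp(-3*x). Substituting into the equation and dividing by exp(-3*x) gives A = -7/9, so u_p = -7*x*exp(-3*x)/9.
General solution: u = C1*exp(6*x) + C2*exp(-3*x) - 7*x*exp(-3*x)/9.
Apply the initial conditions: u(0) = C1 + C2 = -5 and u'(0) = -7/9 - 3*C2 + 6*C1 = -1. Solving gives C1 = -137/81, C2 = -268/81.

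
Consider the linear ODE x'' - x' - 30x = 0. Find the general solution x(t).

Characteristic equation r² - r - 30 = 0 factors as (r - 6)(r + 5) = 0, so r = 6, -5.
Hence x_h = C1*exp(6*t) + C2*exp(-5*t).

x = C1*exp(6*t) + C2*exp(-5*t)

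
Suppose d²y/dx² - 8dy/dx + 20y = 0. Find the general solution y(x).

y = C1*cos(2*x)*exp(4*x) + C2*exp(4*x)*sin(2*x)

Characteristic equation r² - 8r + 20 = 0 has discriminant (-8)² - 4·(20) = -16 < 0, so r = 4 ± 2i.
Hence y_h = C1*cos(2*x)*exp(4*x) + C2*exp(4*x)*sin(2*x).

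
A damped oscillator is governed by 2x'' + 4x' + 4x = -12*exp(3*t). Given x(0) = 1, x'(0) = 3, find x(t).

Divide through by 2: x'' + 2x' + 2x = -6*exp(3*t).
Characteristic equation r² + 2r + 2 = 0 has discriminant (2)² - 4·(2) = -4 < 0, so r = -1 ± i.
Hence x_h = C1*cos(t)*exp(-t) + C2*exp(-t)*sin(t).
Try x_p = A*exp(3*t). Substituting into the equation and dividing by exp(3*t) gives A = -6/17, so x_p = -6*exp(3*t)/17.
General solution: x = -6*exp(3*t)/17 + C1*cos(t)*exp(-t) + C2*exp(-t)*sin(t).
Apply the initial conditions: x(0) = -6/17 + C1 = 1 and x'(0) = -18/17 + C2 - C1 = 3. Solving gives C1 = 23/17, C2 = 92/17.

x = -6*exp(3*t)/17 + 23*cos(t)*exp(-t)/17 + 92*exp(-t)*sin(t)/17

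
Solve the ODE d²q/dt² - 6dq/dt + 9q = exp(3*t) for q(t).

q = C1*exp(3*t) + t**2*exp(3*t)/2 + C2*t*exp(3*t)

Characteristic equation r² - 6r + 9 = 0 has discriminant (-6)² - 4·(9) = 0, so r = 3 is a repeated root.
Hence q_h = (C1 + C2*t)*exp(3*t).
Since exp(3*t) solves the homogeneous equation (r = 3 is a root of multiplicity 2), multiply the trial by t^2. Try q_p = A*t^2*exp(3*t). Substituting into the equation and dividing by exp(3*t) gives A = 1/2, so q_p = t^2*exp(3*t)/2.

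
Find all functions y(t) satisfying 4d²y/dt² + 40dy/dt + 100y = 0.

y = C1*exp(-5*t) + C2*t*exp(-5*t)

Divide through by 4: y'' + 10y' + 25y = 0.
Characteristic equation r² + 10r + 25 = 0 has discriminant (10)² - 4·(25) = 0, so r = -5 is a repeated root.
Hence y_h = (C1 + C2*t)*exp(-5*t).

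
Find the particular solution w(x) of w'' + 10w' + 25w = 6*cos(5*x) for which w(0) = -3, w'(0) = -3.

w = -3*exp(-5*x) + 3*sin(5*x)/25 - 93*x*exp(-5*x)/5

Characteristic equation r² + 10r + 25 = 0 has discriminant (10)² - 4·(25) = 0, so r = -5 is a repeated root.
Hence w_h = (C1 + C2*x)*exp(-5*x).
Try w_p = A*cos(5*x) + B*sin(5*x). Substituting and equating the coefficients of cos(5x) and sin(5x) gives A = 0, B = 3/25, so w_p = 3*sin(5*x)/25.
General solution: w = 3*sin(5*x)/25 + C1*exp(-5*x) + C2*x*exp(-5*x).
Apply the initial conditions: w(0) = C1 = -3 and w'(0) = 3/5 + C2 - 5*C1 = -3. Solving gives C1 = -3, C2 = -93/5.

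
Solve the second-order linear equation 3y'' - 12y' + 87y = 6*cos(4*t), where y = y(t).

Divide through by 3: y'' - 4y' + 29y = 2*cos(4*t).
Characteristic equation r² - 4r + 29 = 0 has discriminant (-4)² - 4·(29) = -100 < 0, so r = 2 ± 5i.
Hence y_h = C1*cos(5*t)*exp(2*t) + C2*exp(2*t)*sin(5*t).
Try y_p = A*cos(4*t) + B*sin(4*t). Substituting and equating the coefficients of cos(4t) and sin(4t) gives A = 26/425, B = -32/425, so y_p = -32*sin(4*t)/425 + 26*cos(4*t)/425.

y = -32*sin(4*t)/425 + 26*cos(4*t)/425 + C1*cos(5*t)*exp(2*t) + C2*exp(2*t)*sin(5*t)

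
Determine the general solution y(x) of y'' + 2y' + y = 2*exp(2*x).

y = 2*exp(2*x)/9 + C1*exp(-x) + C2*x*exp(-x)

Characteristic equation r² + 2r + 1 = 0 has discriminant (2)² - 4·(1) = 0, so r = -1 is a repeated root.
Hence y_h = (C1 + C2*x)*exp(-x).
Try y_p = A*exp(2*x). Substituting into the equation and dividing by exp(2*x) gives A = 2/9, so y_p = 2*exp(2*x)/9.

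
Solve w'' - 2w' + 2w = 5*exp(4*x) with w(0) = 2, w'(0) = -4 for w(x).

Characteristic equation r² - 2r + 2 = 0 has discriminant (-2)² - 4·(2) = -4 < 0, so r = 1 ± i.
Hence w_h = C1*cos(x)*exp(x) + C2*exp(x)*sin(x).
Try w_p = A*exp(4*x). Substituting into the equation and dividing by exp(4*x) gives A = 1/2, so w_p = exp(4*x)/2.
General solution: w = exp(4*x)/2 + C1*cos(x)*exp(x) + C2*exp(x)*sin(x).
Apply the initial conditions: w(0) = 1/2 + C1 = 2 and w'(0) = 2 + C1 + C2 = -4. Solving gives C1 = 3/2, C2 = -15/2.

w = exp(4*x)/2 - 15*exp(x)*sin(x)/2 + 3*cos(x)*exp(x)/2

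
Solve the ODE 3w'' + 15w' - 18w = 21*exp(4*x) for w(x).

Divide through by 3: w'' + 5w' - 6w = 7*exp(4*x).
Characteristic equation r² + 5r - 6 = 0 factors as (r + 6)(r - 1) = 0, so r = -6, 1.
Hence w_h = C1*exp(-6*x) + C2*exp(x).
Try w_p = A*exp(4*x). Substituting into the equation and dividing by exp(4*x) gives A = 7/30, so w_p = 7*exp(4*x)/30.

w = 7*exp(4*x)/30 + C1*exp(-6*x) + C2*exp(x)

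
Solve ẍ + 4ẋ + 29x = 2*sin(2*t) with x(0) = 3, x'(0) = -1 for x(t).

x = -16*cos(2*t)/689 + 50*sin(2*t)/689 + 2083*cos(5*t)*exp(-2*t)/689 + 3377*exp(-2*t)*sin(5*t)/3445

Characteristic equation r² + 4r + 29 = 0 has discriminant (4)² - 4·(29) = -100 < 0, so r = -2 ± 5i.
Hence x_h = C1*cos(5*t)*exp(-2*t) + C2*exp(-2*t)*sin(5*t).
Try x_p = A*cos(2*t) + B*sin(2*t). Substituting and equating the coefficients of cos(2t) and sin(2t) gives A = -16/689, B = 50/689, so x_p = -16*cos(2*t)/689 + 50*sin(2*t)/689.
General solution: x = -16*cos(2*t)/689 + 50*sin(2*t)/689 + C1*cos(5*t)*exp(-2*t) + C2*exp(-2*t)*sin(5*t).
Apply the initial conditions: x(0) = -16/689 + C1 = 3 and x'(0) = 100/689 - 2*C1 + 5*C2 = -1. Solving gives C1 = 2083/689, C2 = 3377/3445.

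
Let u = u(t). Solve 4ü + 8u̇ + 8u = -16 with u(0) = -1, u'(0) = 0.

Divide through by 4: u'' + 2u' + 2u = -4.
Characteristic equation r² + 2r + 2 = 0 has discriminant (2)² - 4·(2) = -4 < 0, so r = -1 ± i.
Hence u_h = C1*cos(t)*exp(-t) + C2*exp(-t)*sin(t).
For the particular solution try u_p = A0. Substituting and matching coefficients of each power of t gives A0 = -2, so u_p = -2.
General solution: u = -2 + C1*cos(t)*exp(-t) + C2*exp(-t)*sin(t).
Apply the initial conditions: u(0) = -2 + C1 = -1 and u'(0) = C2 - C1 = 0. Solving gives C1 = 1, C2 = 1.

u = -2 + cos(t)*exp(-t) + exp(-t)*sin(t)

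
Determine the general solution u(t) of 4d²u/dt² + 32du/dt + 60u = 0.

u = C1*exp(-3*t) + C2*exp(-5*t)

Divide through by 4: u'' + 8u' + 15u = 0.
Characteristic equation r² + 8r + 15 = 0 factors as (r + 3)(r + 5) = 0, so r = -3, -5.
Hence u_h = C1*exp(-3*t) + C2*exp(-5*t).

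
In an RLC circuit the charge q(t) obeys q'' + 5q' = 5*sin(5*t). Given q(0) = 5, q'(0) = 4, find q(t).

Characteristic equation r² + 5r = 0 factors as (r + 5)r = 0, so r = -5, 0.
Hence q_h = C1*exp(-5*t) + C2.
Try q_p = A*cos(5*t) + B*sin(5*t). Substituting and equating the coefficients of cos(5t) and sin(5t) gives A = -1/10, B = -1/10, so q_p = -cos(5*t)/10 - sin(5*t)/10.
General solution: q = C2 - cos(5*t)/10 - sin(5*t)/10 + C1*exp(-5*t).
Apply the initial conditions: q(0) = -1/10 + C1 + C2 = 5 and q'(0) = -1/2 - 5*C1 = 4. Solving gives C1 = -9/10, C2 = 6.

q = 6 - 9*exp(-5*t)/10 - cos(5*t)/10 - sin(5*t)/10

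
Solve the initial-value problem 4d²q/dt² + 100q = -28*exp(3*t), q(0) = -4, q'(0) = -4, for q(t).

Divide through by 4: q'' + 25q = -7*exp(3*t).
Characteristic equation r² + 25 = 0 has discriminant (0)² - 4·(25) = -100 < 0, so r = ± 5i.
Hence q_h = C1*cos(5*t) + C2*sin(5*t).
Try q_p = A*exp(3*t). Substituting into the equation and dividing by exp(3*t) gives A = -7/34, so q_p = -7*exp(3*t)/34.
General solution: q = -7*exp(3*t)/34 + C1*cos(5*t) + C2*sin(5*t).
Apply the initial conditions: q(0) = -7/34 + C1 = -4 and q'(0) = -21/34 + 5*C2 = -4. Solving gives C1 = -129/34, C2 = -23/34.

q = -129*cos(5*t)/34 - 23*sin(5*t)/34 - 7*exp(3*t)/34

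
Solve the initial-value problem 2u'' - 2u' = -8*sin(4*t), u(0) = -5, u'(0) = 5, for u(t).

Divide through by 2: u'' - u' = -4*sin(4*t).
Characteristic equation r² - r = 0 factors as (r - 1)r = 0, so r = 1, 0.
Hence u_h = C1*exp(t) + C2.
Try u_p = A*cos(4*t) + B*sin(4*t). Substituting and equating the coefficients of cos(4t) and sin(4t) gives A = -1/17, B = 4/17, so u_p = -cos(4*t)/17 + 4*sin(4*t)/17.
General solution: u = C2 - cos(4*t)/17 + 4*sin(4*t)/17 + C1*exp(t).
Apply the initial conditions: u(0) = -1/17 + C1 + C2 = -5 and u'(0) = 16/17 + C1 = 5. Solving gives C1 = 69/17, C2 = -9.

u = -9 - cos(4*t)/17 + 4*sin(4*t)/17 + 69*exp(t)/17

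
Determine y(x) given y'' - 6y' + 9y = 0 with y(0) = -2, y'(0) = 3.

y = -2*exp(3*x) + 9*x*exp(3*x)

Characteristic equation r² - 6r + 9 = 0 has discriminant (-6)² - 4·(9) = 0, so r = 3 is a repeated root.
Hence y_h = (C1 + C2*x)*exp(3*x).
Apply the initial conditions: y(0) = C1 = -2 and y'(0) = C2 + 3*C1 = 3. Solving gives C1 = -2, C2 = 9.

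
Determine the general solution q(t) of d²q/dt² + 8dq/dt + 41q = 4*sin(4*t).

Characteristic equation r² + 8r + 41 = 0 has discriminant (8)² - 4·(41) = -100 < 0, so r = -4 ± 5i.
Hence q_h = C1*cos(5*t)*exp(-4*t) + C2*exp(-4*t)*sin(5*t).
Try q_p = A*cos(4*t) + B*sin(4*t). Substituting and equating the coefficients of cos(4t) and sin(4t) gives A = -128/1649, B = 100/1649, so q_p = -128*cos(4*t)/1649 + 100*sin(4*t)/1649.

q = -128*cos(4*t)/1649 + 100*sin(4*t)/1649 + C1*cos(5*t)*exp(-4*t) + C2*exp(-4*t)*sin(5*t)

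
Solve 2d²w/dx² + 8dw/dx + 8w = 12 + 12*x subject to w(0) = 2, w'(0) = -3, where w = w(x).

Divide through by 2: w'' + 4w' + 4w = 6 + 6*x.
Characteristic equation r² + 4r + 4 = 0 has discriminant (4)² - 4·(4) = 0, so r = -2 is a repeated root.
Hence w_h = (C1 + C2*x)*exp(-2*x).
For the particular solution try w_p = A0 + A1*x. Substituting and matching coefficients of each power of x gives A0 = 0, A1 = 3/2, so w_p = 3*x/2.
General solution: w = 3*x/2 + C1*exp(-2*x) + C2*x*exp(-2*x).
Apply the initial conditions: w(0) = C1 = 2 and w'(0) = 3/2 + C2 - 2*C1 = -3. Solving gives C1 = 2, C2 = -1/2.

w = 2*exp(-2*x) + 3*x/2 - x*exp(-2*x)/2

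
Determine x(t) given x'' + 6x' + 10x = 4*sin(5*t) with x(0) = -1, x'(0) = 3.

Characteristic equation r² + 6r + 10 = 0 has discriminant (6)² - 4·(10) = -4 < 0, so r = -3 ± i.
Hence x_h = C1*cos(t)*exp(-3*t) + C2*exp(-3*t)*sin(t).
Try x_p = A*cos(5*t) + B*sin(5*t). Substituting and equating the coefficients of cos(5t) and sin(5t) gives A = -8/75, B = -4/75, so x_p = -8*cos(5*t)/75 - 4*sin(5*t)/75.
General solution: x = -8*cos(5*t)/75 - 4*sin(5*t)/75 + C1*cos(t)*exp(-3*t) + C2*exp(-3*t)*sin(t).
Apply the initial conditions: x(0) = -8/75 + C1 = -1 and x'(0) = -4/15 + C2 - 3*C1 = 3. Solving gives C1 = -67/75, C2 = 44/75.

x = -8*cos(5*t)/75 - 4*sin(5*t)/75 - 67*cos(t)*exp(-3*t)/75 + 44*exp(-3*t)*sin(t)/75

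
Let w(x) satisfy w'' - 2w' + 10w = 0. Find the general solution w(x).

w = C1*cos(3*x)*exp(x) + C2*exp(x)*sin(3*x)

Characteristic equation r² - 2r + 10 = 0 has discriminant (-2)² - 4·(10) = -36 < 0, so r = 1 ± 3i.
Hence w_h = C1*cos(3*x)*exp(x) + C2*exp(x)*sin(3*x).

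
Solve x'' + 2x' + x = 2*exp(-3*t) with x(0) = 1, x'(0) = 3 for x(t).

x = exp(-t)/2 + exp(-3*t)/2 + 5*t*exp(-t)

Characteristic equation r² + 2r + 1 = 0 has discriminant (2)² - 4·(1) = 0, so r = -1 is a repeated root.
Hence x_h = (C1 + C2*t)*exp(-t).
Try x_p = A*exp(-3*t). Substituting into the equation and dividing by exp(-3*t) gives A = 1/2, so x_p = exp(-3*t)/2.
General solution: x = exp(-3*t)/2 + C1*exp(-t) + C2*t*exp(-t).
Apply the initial conditions: x(0) = 1/2 + C1 = 1 and x'(0) = -3/2 + C2 - C1 = 3. Solving gives C1 = 1/2, C2 = 5.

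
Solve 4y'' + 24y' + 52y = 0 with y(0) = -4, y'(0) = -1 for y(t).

Divide through by 4: y'' + 6y' + 13y = 0.
Characteristic equation r² + 6r + 13 = 0 has discriminant (6)² - 4·(13) = -16 < 0, so r = -3 ± 2i.
Hence y_h = C1*cos(2*t)*exp(-3*t) + C2*exp(-3*t)*sin(2*t).
Apply the initial conditions: y(0) = C1 = -4 and y'(0) = -3*C1 + 2*C2 = -1. Solving gives C1 = -4, C2 = -13/2.

y = -4*cos(2*t)*exp(-3*t) - 13*exp(-3*t)*sin(2*t)/2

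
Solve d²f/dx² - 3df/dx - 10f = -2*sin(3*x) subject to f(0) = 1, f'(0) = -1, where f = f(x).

Characteristic equation r² - 3r - 10 = 0 factors as (r - 5)(r + 2) = 0, so r = 5, -2.
Hence f_h = C1*exp(5*x) + C2*exp(-2*x).
Try f_p = A*cos(3*x) + B*sin(3*x). Substituting and equating the coefficients of cos(3x) and sin(3x) gives A = -9/221, B = 19/221, so f_p = -9*cos(3*x)/221 + 19*sin(3*x)/221.
General solution: f = -9*cos(3*x)/221 + 19*sin(3*x)/221 + C1*exp(5*x) + C2*exp(-2*x).
Apply the initial conditions: f(0) = -9/221 + C1 + C2 = 1 and f'(0) = 57/221 - 2*C2 + 5*C1 = -1. Solving gives C1 = 2/17, C2 = 12/13.

f = -9*cos(3*x)/221 + 2*exp(5*x)/17 + 12*exp(-2*x)/13 + 19*sin(3*x)/221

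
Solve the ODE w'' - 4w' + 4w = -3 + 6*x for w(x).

Characteristic equation r² - 4r + 4 = 0 has discriminant (-4)² - 4·(4) = 0, so r = 2 is a repeated root.
Hence w_h = (C1 + C2*x)*exp(2*x).
For the particular solution try w_p = A0 + A1*x. Substituting and matching coefficients of each power of x gives A0 = 3/4, A1 = 3/2, so w_p = 3/4 + 3*x/2.

w = 3/4 + 3*x/2 + C1*exp(2*x) + C2*x*exp(2*x)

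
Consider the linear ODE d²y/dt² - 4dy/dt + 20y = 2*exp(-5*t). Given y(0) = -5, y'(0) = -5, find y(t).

y = 2*exp(-5*t)/65 - 327*cos(4*t)*exp(2*t)/65 + 339*exp(2*t)*sin(4*t)/260

Characteristic equation r² - 4r + 20 = 0 has discriminant (-4)² - 4·(20) = -64 < 0, so r = 2 ± 4i.
Hence y_h = C1*cos(4*t)*exp(2*t) + C2*exp(2*t)*sin(4*t).
Try y_p = A*exp(-5*t). Substituting into the equation and dividing by exp(-5*t) gives A = 2/65, so y_p = 2*exp(-5*t)/65.
General solution: y = 2*exp(-5*t)/65 + C1*cos(4*t)*exp(2*t) + C2*exp(2*t)*sin(4*t).
Apply the initial conditions: y(0) = 2/65 + C1 = -5 and y'(0) = -2/13 + 2*C1 + 4*C2 = -5. Solving gives C1 = -327/65, C2 = 339/260.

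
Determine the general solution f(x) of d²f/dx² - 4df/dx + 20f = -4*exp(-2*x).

Characteristic equation r² - 4r + 20 = 0 has discriminant (-4)² - 4·(20) = -64 < 0, so r = 2 ± 4i.
Hence f_h = C1*cos(4*x)*exp(2*x) + C2*exp(2*x)*sin(4*x).
Try f_p = A*exp(-2*x). Substituting into the equation and dividing by exp(-2*x) gives A = -1/8, so f_p = -exp(-2*x)/8.

f = -exp(-2*x)/8 + C1*cos(4*x)*exp(2*x) + C2*exp(2*x)*sin(4*x)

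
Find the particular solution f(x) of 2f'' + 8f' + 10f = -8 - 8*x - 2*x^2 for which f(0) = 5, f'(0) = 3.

f = -42/125 - 12*x/25 - x**2/5 + 667*cos(x)*exp(-2*x)/125 + 1769*exp(-2*x)*sin(x)/125

Divide through by 2: f'' + 4f' + 5f = -4 - x^2 - 4*x.
Characteristic equation r² + 4r + 5 = 0 has discriminant (4)² - 4·(5) = -4 < 0, so r = -2 ± i.
Hence f_h = C1*cos(x)*exp(-2*x) + C2*exp(-2*x)*sin(x).
For the particular solution try f_p = A0 + A1*x + A2*x^2. Substituting and matching coefficients of each power of x gives A0 = -42/125, A1 = -12/25, A2 = -1/5, so f_p = -42/125 - 12*x/25 - x^2/5.
General solution: f = -42/125 - 12*x/25 - x^2/5 + C1*cos(x)*exp(-2*x) + C2*exp(-2*x)*sin(x).
Apply the initial conditions: f(0) = -42/125 + C1 = 5 and f'(0) = -12/25 + C2 - 2*C1 = 3. Solving gives C1 = 667/125, C2 = 1769/125.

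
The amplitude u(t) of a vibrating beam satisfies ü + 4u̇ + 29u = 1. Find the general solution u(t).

Characteristic equation r² + 4r + 29 = 0 has discriminant (4)² - 4·(29) = -100 < 0, so r = -2 ± 5i.
Hence u_h = C1*cos(5*t)*exp(-2*t) + C2*exp(-2*t)*sin(5*t).
For the particular solution try u_p = A0. Substituting and matching coefficients of each power of t gives A0 = 1/29, so u_p = 1/29.

u = 1/29 + C1*cos(5*t)*exp(-2*t) + C2*exp(-2*t)*sin(5*t)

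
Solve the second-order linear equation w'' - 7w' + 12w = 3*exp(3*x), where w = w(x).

w = C1*exp(4*x) + C2*exp(3*x) - 3*x*exp(3*x)

Characteristic equation r² - 7r + 12 = 0 factors as (r - 4)(r - 3) = 0, so r = 4, 3.
Hence w_h = C1*exp(4*x) + C2*exp(3*x).
Since exp(3*x) solves the homogeneous equation (r = 3 is a root of multiplicity 1), multiply the trial by x. Try w_p = A*x*exp(3*x). Substituting into the equation and dividing by exp(3*x) gives A = -3, so w_p = -3*x*exp(3*x).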